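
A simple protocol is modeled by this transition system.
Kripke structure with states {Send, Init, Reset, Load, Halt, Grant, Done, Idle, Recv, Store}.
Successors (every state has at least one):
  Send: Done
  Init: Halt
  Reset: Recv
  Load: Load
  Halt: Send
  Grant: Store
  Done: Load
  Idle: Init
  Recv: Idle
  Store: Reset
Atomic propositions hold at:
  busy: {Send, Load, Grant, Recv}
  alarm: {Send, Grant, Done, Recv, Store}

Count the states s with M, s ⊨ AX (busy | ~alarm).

Sat(~alarm) = {Init, Reset, Load, Halt, Idle}
Sat(busy | ~alarm) = {Send, Init, Reset, Load, Halt, Grant, Idle, Recv}
Sat(AX (busy | ~alarm)) = {s : every successor in {Send, Init, Reset, Load, Halt, Grant, Idle, Recv}} = {Init, Reset, Load, Halt, Done, Idle, Recv, Store}
|Sat(AX (busy | ~alarm))| = |{Init, Reset, Load, Halt, Done, Idle, Recv, Store}| = 8.

8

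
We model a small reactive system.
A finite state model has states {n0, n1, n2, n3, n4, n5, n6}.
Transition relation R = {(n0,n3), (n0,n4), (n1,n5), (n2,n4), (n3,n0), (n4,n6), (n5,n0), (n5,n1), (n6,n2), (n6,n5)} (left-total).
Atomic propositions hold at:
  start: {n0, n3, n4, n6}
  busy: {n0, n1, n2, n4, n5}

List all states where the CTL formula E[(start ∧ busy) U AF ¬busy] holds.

{n0, n2, n3, n4, n6}

Sat(start ∧ busy) = {n0, n4}
Sat(¬busy) = {n3, n6}
AF ¬busy: least fixpoint, start Z0 = {n3, n6}, add states with every successor in Z. Z1 = {n3, n4, n6}; Z2 = {n0, n2, n3, n4, n6}; fixed.
Sat(AF ¬busy) = {n0, n2, n3, n4, n6}
E[(start ∧ busy) U AF ¬busy]: least fixpoint, start Z0 = Sat(AF ¬busy) = {n0, n2, n3, n4, n6}, add states in Sat(start ∧ busy) with some successor in Z. Already a fixed point.
Sat(E[(start ∧ busy) U AF ¬busy]) = {n0, n2, n3, n4, n6}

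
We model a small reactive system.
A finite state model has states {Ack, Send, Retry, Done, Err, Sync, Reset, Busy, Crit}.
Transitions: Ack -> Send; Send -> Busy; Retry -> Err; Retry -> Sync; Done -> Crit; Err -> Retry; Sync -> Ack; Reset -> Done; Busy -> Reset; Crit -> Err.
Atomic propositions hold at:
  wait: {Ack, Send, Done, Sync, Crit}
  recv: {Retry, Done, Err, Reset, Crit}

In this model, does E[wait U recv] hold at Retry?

Yes

E[wait U recv]: least fixpoint, start Z0 = Sat(recv) = {Retry, Done, Err, Reset, Crit}, add states in Sat(wait) with some successor in Z. Already a fixed point.
Sat(E[wait U recv]) = {Retry, Done, Err, Reset, Crit}
Retry ∈ Sat(E[wait U recv]) = {Retry, Done, Err, Reset, Crit}, so the formula holds at Retry.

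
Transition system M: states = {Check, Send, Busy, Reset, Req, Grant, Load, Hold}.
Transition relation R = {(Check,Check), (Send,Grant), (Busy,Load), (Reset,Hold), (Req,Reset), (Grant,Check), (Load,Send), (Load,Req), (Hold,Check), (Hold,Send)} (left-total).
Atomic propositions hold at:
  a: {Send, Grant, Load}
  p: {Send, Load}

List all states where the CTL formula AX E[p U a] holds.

E[p U a]: least fixpoint, start Z0 = Sat(a) = {Send, Grant, Load}, add states in Sat(p) with some successor in Z. Already a fixed point.
Sat(E[p U a]) = {Send, Grant, Load}
Sat(AX E[p U a]) = {s : every successor in {Send, Grant, Load}} = {Send, Busy}

{Send, Busy}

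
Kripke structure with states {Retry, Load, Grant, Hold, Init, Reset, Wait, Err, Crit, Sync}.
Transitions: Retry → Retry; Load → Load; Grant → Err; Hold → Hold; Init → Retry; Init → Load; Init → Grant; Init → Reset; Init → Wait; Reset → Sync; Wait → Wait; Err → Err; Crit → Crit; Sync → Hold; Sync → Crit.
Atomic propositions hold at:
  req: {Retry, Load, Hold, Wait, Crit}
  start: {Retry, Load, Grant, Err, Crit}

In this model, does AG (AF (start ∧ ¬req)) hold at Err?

Sat(¬req) = {Grant, Init, Reset, Err, Sync}
Sat(start ∧ ¬req) = {Grant, Err}
AF (start ∧ ¬req): least fixpoint, start Z0 = {Grant, Err}, add states with every successor in Z. Already a fixed point.
Sat(AF (start ∧ ¬req)) = {Grant, Err}
AG (AF (start ∧ ¬req)): greatest fixpoint, start Z0 = {Grant, Err}, keep only states in Sat with every successor in Z. Already a fixed point.
Sat(AG (AF (start ∧ ¬req))) = {Grant, Err}
Err ∈ Sat(AG (AF (start ∧ ¬req))) = {Grant, Err}, so the formula holds at Err.

Yes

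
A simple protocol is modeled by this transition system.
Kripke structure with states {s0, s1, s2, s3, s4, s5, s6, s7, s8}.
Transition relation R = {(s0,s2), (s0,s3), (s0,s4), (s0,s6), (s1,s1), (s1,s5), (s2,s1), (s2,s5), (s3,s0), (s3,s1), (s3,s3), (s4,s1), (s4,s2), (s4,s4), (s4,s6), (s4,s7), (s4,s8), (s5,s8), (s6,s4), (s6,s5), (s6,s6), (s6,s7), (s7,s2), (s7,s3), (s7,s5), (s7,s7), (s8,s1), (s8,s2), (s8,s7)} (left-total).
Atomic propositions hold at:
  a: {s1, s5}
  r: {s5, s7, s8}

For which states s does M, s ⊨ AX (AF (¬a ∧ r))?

{s5}

Sat(¬a) = {s0, s2, s3, s4, s6, s7, s8}
Sat(¬a ∧ r) = {s7, s8}
AF (¬a ∧ r): least fixpoint, start Z0 = {s7, s8}, add states with every successor in Z. Z1 = {s5, s7, s8}; fixed.
Sat(AF (¬a ∧ r)) = {s5, s7, s8}
Sat(AX (AF (¬a ∧ r))) = {s : every successor in {s5, s7, s8}} = {s5}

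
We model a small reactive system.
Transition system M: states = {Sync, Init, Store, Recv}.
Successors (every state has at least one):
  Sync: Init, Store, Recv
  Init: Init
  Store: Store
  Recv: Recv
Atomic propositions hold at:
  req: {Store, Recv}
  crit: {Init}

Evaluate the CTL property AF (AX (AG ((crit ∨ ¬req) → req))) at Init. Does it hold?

No

Sat(¬req) = {Sync, Init}
Sat(crit ∨ ¬req) = {Sync, Init}
Sat((crit ∨ ¬req) → req) = {Store, Recv}
AG ((crit ∨ ¬req) → req): greatest fixpoint, start Z0 = {Store, Recv}, keep only states in Sat with every successor in Z. Already a fixed point.
Sat(AG ((crit ∨ ¬req) → req)) = {Store, Recv}
Sat(AX (AG ((crit ∨ ¬req) → req))) = {s : every successor in {Store, Recv}} = {Store, Recv}
AF (AX (AG ((crit ∨ ¬req) → req))): least fixpoint, start Z0 = {Store, Recv}, add states with every successor in Z. Already a fixed point.
Sat(AF (AX (AG ((crit ∨ ¬req) → req)))) = {Store, Recv}
Init ∉ Sat(AF (AX (AG ((crit ∨ ¬req) → req)))) = {Store, Recv}, so the formula does not hold at Init.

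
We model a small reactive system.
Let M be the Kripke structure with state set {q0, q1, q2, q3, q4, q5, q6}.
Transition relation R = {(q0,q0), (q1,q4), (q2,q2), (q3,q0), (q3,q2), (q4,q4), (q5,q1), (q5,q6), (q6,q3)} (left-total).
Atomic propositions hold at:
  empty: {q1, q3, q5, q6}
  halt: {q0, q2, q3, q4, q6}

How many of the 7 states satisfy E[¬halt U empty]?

Sat(¬halt) = {q1, q5}
E[¬halt U empty]: least fixpoint, start Z0 = Sat(empty) = {q1, q3, q5, q6}, add states in Sat(¬halt) with some successor in Z. Already a fixed point.
Sat(E[¬halt U empty]) = {q1, q3, q5, q6}
|Sat(E[¬halt U empty])| = |{q1, q3, q5, q6}| = 4.

4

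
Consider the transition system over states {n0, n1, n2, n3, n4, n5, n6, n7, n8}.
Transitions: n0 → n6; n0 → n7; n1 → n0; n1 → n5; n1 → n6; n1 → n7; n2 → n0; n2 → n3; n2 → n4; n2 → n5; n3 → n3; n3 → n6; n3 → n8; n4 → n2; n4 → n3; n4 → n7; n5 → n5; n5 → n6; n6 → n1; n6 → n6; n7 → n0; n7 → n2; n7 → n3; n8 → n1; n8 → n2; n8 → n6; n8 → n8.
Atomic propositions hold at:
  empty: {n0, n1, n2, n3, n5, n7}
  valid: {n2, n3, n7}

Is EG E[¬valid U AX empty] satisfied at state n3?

No

Sat(¬valid) = {n0, n1, n4, n5, n6, n8}
Sat(AX empty) = {s : every successor in {n0, n1, n2, n3, n5, n7}} = {n4, n7}
E[¬valid U AX empty]: least fixpoint, start Z0 = Sat(AX empty) = {n4, n7}, add states in Sat(¬valid) with some successor in Z. Z1 = {n0, n1, n4, n7}; Z2 = {n0, n1, n4, n6, n7, n8}; Z3 = {n0, n1, n4, n5, n6, n7, n8}; fixed.
Sat(E[¬valid U AX empty]) = {n0, n1, n4, n5, n6, n7, n8}
EG E[¬valid U AX empty]: greatest fixpoint, start Z0 = {n0, n1, n4, n5, n6, n7, n8}, keep only states in Sat with some successor in Z. Already a fixed point.
Sat(EG E[¬valid U AX empty]) = {n0, n1, n4, n5, n6, n7, n8}
n3 ∉ Sat(EG E[¬valid U AX empty]) = {n0, n1, n4, n5, n6, n7, n8}, so the formula does not hold at n3.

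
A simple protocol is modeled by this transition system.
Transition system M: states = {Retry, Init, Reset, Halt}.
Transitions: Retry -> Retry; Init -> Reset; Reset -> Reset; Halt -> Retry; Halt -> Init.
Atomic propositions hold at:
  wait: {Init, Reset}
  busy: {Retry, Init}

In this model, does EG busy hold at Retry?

EG busy: greatest fixpoint, start Z0 = {Retry, Init}, keep only states in Sat with some successor in Z. Z1 = {Retry}; fixed.
Sat(EG busy) = {Retry}
Retry ∈ Sat(EG busy) = {Retry}, so the formula holds at Retry.

Yes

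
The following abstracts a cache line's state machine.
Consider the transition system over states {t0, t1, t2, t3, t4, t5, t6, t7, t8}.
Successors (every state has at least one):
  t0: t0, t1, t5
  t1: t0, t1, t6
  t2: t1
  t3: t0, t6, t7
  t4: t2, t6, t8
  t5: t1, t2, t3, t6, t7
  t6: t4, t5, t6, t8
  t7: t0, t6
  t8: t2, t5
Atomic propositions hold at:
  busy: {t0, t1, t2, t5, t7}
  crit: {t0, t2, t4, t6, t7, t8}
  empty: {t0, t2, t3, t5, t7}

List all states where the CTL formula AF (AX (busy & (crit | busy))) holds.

{t0, t2, t8}

Sat(crit | busy) = {t0, t1, t2, t4, t5, t6, t7, t8}
Sat(busy & (crit | busy)) = {t0, t1, t2, t5, t7}
Sat(AX (busy & (crit | busy))) = {s : every successor in {t0, t1, t2, t5, t7}} = {t0, t2, t8}
AF (AX (busy & (crit | busy))): least fixpoint, start Z0 = {t0, t2, t8}, add states with every successor in Z. Already a fixed point.
Sat(AF (AX (busy & (crit | busy)))) = {t0, t2, t8}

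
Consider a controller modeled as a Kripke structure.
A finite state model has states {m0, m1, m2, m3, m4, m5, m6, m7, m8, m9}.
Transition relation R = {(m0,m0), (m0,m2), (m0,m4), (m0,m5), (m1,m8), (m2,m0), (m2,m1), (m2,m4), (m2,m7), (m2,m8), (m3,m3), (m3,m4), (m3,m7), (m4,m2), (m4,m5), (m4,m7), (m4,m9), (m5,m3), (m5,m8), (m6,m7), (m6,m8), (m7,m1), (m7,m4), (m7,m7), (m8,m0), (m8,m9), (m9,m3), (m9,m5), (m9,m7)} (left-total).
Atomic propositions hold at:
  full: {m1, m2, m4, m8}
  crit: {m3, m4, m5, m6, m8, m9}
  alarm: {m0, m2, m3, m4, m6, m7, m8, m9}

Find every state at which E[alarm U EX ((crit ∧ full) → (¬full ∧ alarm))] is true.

{m0, m2, m3, m4, m5, m6, m7, m8, m9}

Sat(crit ∧ full) = {m4, m8}
Sat(¬full) = {m0, m3, m5, m6, m7, m9}
Sat(¬full ∧ alarm) = {m0, m3, m6, m7, m9}
Sat((crit ∧ full) → (¬full ∧ alarm)) = {m0, m1, m2, m3, m5, m6, m7, m9}
Sat(EX ((crit ∧ full) → (¬full ∧ alarm))) = {s : some successor in {m0, m1, m2, m3, m5, m6, m7, m9}} = {m0, m2, m3, m4, m5, m6, m7, m8, m9}
E[alarm U EX ((crit ∧ full) → (¬full ∧ alarm))]: least fixpoint, start Z0 = Sat(EX ((crit ∧ full) → (¬full ∧ alarm))) = {m0, m2, m3, m4, m5, m6, m7, m8, m9}, add states in Sat(alarm) with some successor in Z. Already a fixed point.
Sat(E[alarm U EX ((crit ∧ full) → (¬full ∧ alarm))]) = {m0, m2, m3, m4, m5, m6, m7, m8, m9}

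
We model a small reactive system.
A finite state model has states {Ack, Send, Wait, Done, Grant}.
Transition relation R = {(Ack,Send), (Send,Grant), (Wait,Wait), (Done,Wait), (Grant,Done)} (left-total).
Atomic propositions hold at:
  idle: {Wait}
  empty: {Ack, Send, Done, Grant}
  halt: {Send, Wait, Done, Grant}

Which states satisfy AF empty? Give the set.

AF empty: least fixpoint, start Z0 = {Ack, Send, Done, Grant}, add states with every successor in Z. Already a fixed point.
Sat(AF empty) = {Ack, Send, Done, Grant}

{Ack, Send, Done, Grant}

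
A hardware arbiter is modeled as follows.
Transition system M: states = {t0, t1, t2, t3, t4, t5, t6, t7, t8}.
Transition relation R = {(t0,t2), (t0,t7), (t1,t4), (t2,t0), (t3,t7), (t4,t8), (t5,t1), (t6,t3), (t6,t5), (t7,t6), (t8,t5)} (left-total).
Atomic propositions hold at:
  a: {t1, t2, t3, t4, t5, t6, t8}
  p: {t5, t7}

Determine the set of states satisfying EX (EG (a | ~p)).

Sat(~p) = {t0, t1, t2, t3, t4, t6, t8}
Sat(a | ~p) = {t0, t1, t2, t3, t4, t5, t6, t8}
EG (a | ~p): greatest fixpoint, start Z0 = {t0, t1, t2, t3, t4, t5, t6, t8}, keep only states in Sat with some successor in Z. Z1 = {t0, t1, t2, t4, t5, t6, t8}; fixed.
Sat(EG (a | ~p)) = {t0, t1, t2, t4, t5, t6, t8}
Sat(EX (EG (a | ~p))) = {s : some successor in {t0, t1, t2, t4, t5, t6, t8}} = {t0, t1, t2, t4, t5, t6, t7, t8}

{t0, t1, t2, t4, t5, t6, t7, t8}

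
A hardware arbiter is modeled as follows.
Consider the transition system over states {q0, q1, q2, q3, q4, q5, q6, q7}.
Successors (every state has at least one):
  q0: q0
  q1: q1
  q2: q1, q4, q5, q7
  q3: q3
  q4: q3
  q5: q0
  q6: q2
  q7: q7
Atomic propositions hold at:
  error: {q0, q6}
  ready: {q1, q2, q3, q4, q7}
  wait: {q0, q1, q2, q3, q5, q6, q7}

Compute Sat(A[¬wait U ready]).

{q1, q2, q3, q4, q7}

Sat(¬wait) = {q4}
A[¬wait U ready]: least fixpoint, start Z0 = Sat(ready) = {q1, q2, q3, q4, q7}, add states in Sat(¬wait) with every successor in Z. Already a fixed point.
Sat(A[¬wait U ready]) = {q1, q2, q3, q4, q7}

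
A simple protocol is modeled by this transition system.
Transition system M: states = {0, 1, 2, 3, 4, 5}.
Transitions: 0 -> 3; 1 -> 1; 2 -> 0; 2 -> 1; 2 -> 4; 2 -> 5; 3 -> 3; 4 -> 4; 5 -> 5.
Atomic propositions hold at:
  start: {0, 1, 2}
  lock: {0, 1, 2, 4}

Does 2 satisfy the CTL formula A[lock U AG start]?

AG start: greatest fixpoint, start Z0 = {0, 1, 2}, keep only states in Sat with every successor in Z. Z1 = {1}; fixed.
Sat(AG start) = {1}
A[lock U AG start]: least fixpoint, start Z0 = Sat(AG start) = {1}, add states in Sat(lock) with every successor in Z. Already a fixed point.
Sat(A[lock U AG start]) = {1}
2 ∉ Sat(A[lock U AG start]) = {1}, so the formula does not hold at 2.

No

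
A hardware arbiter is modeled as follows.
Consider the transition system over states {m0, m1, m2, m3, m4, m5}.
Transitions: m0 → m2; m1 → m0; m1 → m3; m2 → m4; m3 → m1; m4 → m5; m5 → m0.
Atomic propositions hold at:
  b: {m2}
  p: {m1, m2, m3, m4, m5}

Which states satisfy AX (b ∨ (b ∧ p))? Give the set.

Sat(b ∧ p) = {m2}
Sat(b ∨ (b ∧ p)) = {m2}
Sat(AX (b ∨ (b ∧ p))) = {s : every successor in {m2}} = {m0}

{m0}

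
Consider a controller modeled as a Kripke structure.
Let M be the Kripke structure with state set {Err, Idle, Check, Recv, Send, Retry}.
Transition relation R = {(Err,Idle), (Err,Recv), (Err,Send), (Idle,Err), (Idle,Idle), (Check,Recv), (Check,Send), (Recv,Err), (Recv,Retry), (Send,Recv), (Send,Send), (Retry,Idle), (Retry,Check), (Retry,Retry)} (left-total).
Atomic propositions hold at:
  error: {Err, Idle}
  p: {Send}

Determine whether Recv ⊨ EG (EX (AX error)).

No

Sat(AX error) = {s : every successor in {Err, Idle}} = {Idle}
Sat(EX (AX error)) = {s : some successor in {Idle}} = {Err, Idle, Retry}
EG (EX (AX error)): greatest fixpoint, start Z0 = {Err, Idle, Retry}, keep only states in Sat with some successor in Z. Already a fixed point.
Sat(EG (EX (AX error))) = {Err, Idle, Retry}
Recv ∉ Sat(EG (EX (AX error))) = {Err, Idle, Retry}, so the formula does not hold at Recv.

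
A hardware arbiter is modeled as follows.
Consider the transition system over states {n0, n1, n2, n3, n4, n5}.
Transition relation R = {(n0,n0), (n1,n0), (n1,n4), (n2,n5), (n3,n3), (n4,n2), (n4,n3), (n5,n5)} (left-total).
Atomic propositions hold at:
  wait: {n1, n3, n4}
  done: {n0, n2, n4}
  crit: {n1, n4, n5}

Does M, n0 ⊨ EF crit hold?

No

EF crit: least fixpoint, start Z0 = {n1, n4, n5}, add states with some successor in Z. Z1 = {n1, n2, n4, n5}; fixed.
Sat(EF crit) = {n1, n2, n4, n5}
n0 ∉ Sat(EF crit) = {n1, n2, n4, n5}, so the formula does not hold at n0.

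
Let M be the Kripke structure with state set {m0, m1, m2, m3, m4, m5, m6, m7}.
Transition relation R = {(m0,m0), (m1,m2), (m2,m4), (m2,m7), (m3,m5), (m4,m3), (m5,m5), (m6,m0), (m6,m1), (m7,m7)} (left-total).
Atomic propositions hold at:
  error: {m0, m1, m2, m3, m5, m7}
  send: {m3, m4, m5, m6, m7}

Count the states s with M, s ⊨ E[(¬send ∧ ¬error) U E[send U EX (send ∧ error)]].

Sat(¬send) = {m0, m1, m2}
Sat(¬error) = {m4, m6}
Sat(¬send ∧ ¬error) = ∅
Sat(send ∧ error) = {m3, m5, m7}
Sat(EX (send ∧ error)) = {s : some successor in {m3, m5, m7}} = {m2, m3, m4, m5, m7}
E[send U EX (send ∧ error)]: least fixpoint, start Z0 = Sat(EX (send ∧ error)) = {m2, m3, m4, m5, m7}, add states in Sat(send) with some successor in Z. Already a fixed point.
Sat(E[send U EX (send ∧ error)]) = {m2, m3, m4, m5, m7}
E[(¬send ∧ ¬error) U E[send U EX (send ∧ error)]]: least fixpoint, start Z0 = Sat(E[send U EX (send ∧ error)]) = {m2, m3, m4, m5, m7}, add states in Sat(¬send ∧ ¬error) with some successor in Z. Already a fixed point.
Sat(E[(¬send ∧ ¬error) U E[send U EX (send ∧ error)]]) = {m2, m3, m4, m5, m7}
|Sat(E[(¬send ∧ ¬error) U E[send U EX (send ∧ error)]])| = |{m2, m3, m4, m5, m7}| = 5.

5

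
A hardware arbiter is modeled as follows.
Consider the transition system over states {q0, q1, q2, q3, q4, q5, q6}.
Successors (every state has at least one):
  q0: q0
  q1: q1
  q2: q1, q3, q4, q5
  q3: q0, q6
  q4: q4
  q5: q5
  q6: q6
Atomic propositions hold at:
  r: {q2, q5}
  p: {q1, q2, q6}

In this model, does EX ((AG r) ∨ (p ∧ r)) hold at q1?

AG r: greatest fixpoint, start Z0 = {q2, q5}, keep only states in Sat with every successor in Z. Z1 = {q5}; fixed.
Sat(AG r) = {q5}
Sat(p ∧ r) = {q2}
Sat((AG r) ∨ (p ∧ r)) = {q2, q5}
Sat(EX ((AG r) ∨ (p ∧ r))) = {s : some successor in {q2, q5}} = {q2, q5}
q1 ∉ Sat(EX ((AG r) ∨ (p ∧ r))) = {q2, q5}, so the formula does not hold at q1.

No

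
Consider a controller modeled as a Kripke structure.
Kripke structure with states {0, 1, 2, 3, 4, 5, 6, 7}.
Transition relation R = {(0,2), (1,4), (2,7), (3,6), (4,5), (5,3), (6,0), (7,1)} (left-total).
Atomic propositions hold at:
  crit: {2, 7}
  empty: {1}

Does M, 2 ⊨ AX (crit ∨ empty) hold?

Yes

Sat(crit ∨ empty) = {1, 2, 7}
Sat(AX (crit ∨ empty)) = {s : every successor in {1, 2, 7}} = {0, 2, 7}
2 ∈ Sat(AX (crit ∨ empty)) = {0, 2, 7}, so the formula holds at 2.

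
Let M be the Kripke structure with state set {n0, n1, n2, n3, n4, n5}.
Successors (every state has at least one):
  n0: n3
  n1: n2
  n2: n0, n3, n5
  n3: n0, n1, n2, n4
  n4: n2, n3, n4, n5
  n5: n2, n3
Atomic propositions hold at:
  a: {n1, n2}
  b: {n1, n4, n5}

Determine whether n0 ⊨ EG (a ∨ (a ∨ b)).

No

Sat(a ∨ b) = {n1, n2, n4, n5}
Sat(a ∨ (a ∨ b)) = {n1, n2, n4, n5}
EG (a ∨ (a ∨ b)): greatest fixpoint, start Z0 = {n1, n2, n4, n5}, keep only states in Sat with some successor in Z. Already a fixed point.
Sat(EG (a ∨ (a ∨ b))) = {n1, n2, n4, n5}
n0 ∉ Sat(EG (a ∨ (a ∨ b))) = {n1, n2, n4, n5}, so the formula does not hold at n0.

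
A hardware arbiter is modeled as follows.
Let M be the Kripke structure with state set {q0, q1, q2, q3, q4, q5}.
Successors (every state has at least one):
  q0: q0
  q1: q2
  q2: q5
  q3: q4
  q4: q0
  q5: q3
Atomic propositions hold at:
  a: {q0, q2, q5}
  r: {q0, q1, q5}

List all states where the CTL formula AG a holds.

{q0}

AG a: greatest fixpoint, start Z0 = {q0, q2, q5}, keep only states in Sat with every successor in Z. Z1 = {q0, q2}; Z2 = {q0}; fixed.
Sat(AG a) = {q0}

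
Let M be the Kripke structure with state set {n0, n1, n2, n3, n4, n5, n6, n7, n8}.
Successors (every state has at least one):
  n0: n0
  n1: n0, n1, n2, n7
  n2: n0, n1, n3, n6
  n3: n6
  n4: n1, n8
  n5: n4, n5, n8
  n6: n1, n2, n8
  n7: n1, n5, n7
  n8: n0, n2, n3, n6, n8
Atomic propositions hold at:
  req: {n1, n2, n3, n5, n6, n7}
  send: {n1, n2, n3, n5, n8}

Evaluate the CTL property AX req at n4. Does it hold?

No

Sat(AX req) = {s : every successor in {n1, n2, n3, n5, n6, n7}} = {n3, n7}
n4 ∉ Sat(AX req) = {n3, n7}, so the formula does not hold at n4.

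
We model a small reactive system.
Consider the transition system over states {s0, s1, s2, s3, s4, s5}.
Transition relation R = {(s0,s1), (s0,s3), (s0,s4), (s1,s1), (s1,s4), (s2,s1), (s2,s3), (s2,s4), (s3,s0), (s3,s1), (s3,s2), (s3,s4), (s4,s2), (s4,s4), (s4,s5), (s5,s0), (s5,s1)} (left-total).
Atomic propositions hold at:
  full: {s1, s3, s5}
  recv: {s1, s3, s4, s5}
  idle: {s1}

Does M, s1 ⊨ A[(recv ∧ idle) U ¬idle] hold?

Sat(recv ∧ idle) = {s1}
Sat(¬idle) = {s0, s2, s3, s4, s5}
A[(recv ∧ idle) U ¬idle]: least fixpoint, start Z0 = Sat(¬idle) = {s0, s2, s3, s4, s5}, add states in Sat(recv ∧ idle) with every successor in Z. Already a fixed point.
Sat(A[(recv ∧ idle) U ¬idle]) = {s0, s2, s3, s4, s5}
s1 ∉ Sat(A[(recv ∧ idle) U ¬idle]) = {s0, s2, s3, s4, s5}, so the formula does not hold at s1.

No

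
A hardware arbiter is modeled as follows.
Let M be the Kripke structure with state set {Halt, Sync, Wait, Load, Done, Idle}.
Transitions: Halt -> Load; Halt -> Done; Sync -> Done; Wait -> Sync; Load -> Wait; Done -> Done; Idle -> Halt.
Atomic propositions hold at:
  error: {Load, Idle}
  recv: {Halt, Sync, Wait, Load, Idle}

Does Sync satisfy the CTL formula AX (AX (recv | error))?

No

Sat(recv | error) = {Halt, Sync, Wait, Load, Idle}
Sat(AX (recv | error)) = {s : every successor in {Halt, Sync, Wait, Load, Idle}} = {Wait, Load, Idle}
Sat(AX (AX (recv | error))) = {s : every successor in {Wait, Load, Idle}} = {Load}
Sync ∉ Sat(AX (AX (recv | error))) = {Load}, so the formula does not hold at Sync.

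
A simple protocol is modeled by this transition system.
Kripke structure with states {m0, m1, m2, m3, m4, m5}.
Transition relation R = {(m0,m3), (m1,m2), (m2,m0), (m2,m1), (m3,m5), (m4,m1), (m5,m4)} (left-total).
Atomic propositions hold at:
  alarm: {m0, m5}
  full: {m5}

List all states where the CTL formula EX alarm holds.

Sat(EX alarm) = {s : some successor in {m0, m5}} = {m2, m3}

{m2, m3}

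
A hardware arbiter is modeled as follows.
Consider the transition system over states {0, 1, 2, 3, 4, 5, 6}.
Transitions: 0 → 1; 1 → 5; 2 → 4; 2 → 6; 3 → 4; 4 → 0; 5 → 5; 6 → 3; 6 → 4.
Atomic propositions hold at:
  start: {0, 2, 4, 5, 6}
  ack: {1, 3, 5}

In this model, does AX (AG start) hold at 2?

AG start: greatest fixpoint, start Z0 = {0, 2, 4, 5, 6}, keep only states in Sat with every successor in Z. Z1 = {2, 4, 5}; Z2 = {5}; fixed.
Sat(AG start) = {5}
Sat(AX (AG start)) = {s : every successor in {5}} = {1, 5}
2 ∉ Sat(AX (AG start)) = {1, 5}, so the formula does not hold at 2.

No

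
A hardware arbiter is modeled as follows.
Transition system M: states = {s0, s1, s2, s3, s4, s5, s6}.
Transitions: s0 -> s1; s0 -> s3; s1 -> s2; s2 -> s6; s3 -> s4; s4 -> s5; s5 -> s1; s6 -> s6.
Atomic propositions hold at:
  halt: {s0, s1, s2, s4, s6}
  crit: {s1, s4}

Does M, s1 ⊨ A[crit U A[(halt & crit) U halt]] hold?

Sat(halt & crit) = {s1, s4}
A[(halt & crit) U halt]: least fixpoint, start Z0 = Sat(halt) = {s0, s1, s2, s4, s6}, add states in Sat(halt & crit) with every successor in Z. Already a fixed point.
Sat(A[(halt & crit) U halt]) = {s0, s1, s2, s4, s6}
A[crit U A[(halt & crit) U halt]]: least fixpoint, start Z0 = Sat(A[(halt & crit) U halt]) = {s0, s1, s2, s4, s6}, add states in Sat(crit) with every successor in Z. Already a fixed point.
Sat(A[crit U A[(halt & crit) U halt]]) = {s0, s1, s2, s4, s6}
s1 ∈ Sat(A[crit U A[(halt & crit) U halt]]) = {s0, s1, s2, s4, s6}, so the formula holds at s1.

Yes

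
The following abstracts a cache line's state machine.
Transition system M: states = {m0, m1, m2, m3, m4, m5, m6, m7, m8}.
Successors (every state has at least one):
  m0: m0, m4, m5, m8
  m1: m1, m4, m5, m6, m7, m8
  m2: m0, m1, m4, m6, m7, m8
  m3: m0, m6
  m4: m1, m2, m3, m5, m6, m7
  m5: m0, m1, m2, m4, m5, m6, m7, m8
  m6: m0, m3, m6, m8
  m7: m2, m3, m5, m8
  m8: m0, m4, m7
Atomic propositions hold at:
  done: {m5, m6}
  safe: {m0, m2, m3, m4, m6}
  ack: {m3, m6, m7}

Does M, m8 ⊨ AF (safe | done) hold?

No

Sat(safe | done) = {m0, m2, m3, m4, m5, m6}
AF (safe | done): least fixpoint, start Z0 = {m0, m2, m3, m4, m5, m6}, add states with every successor in Z. Already a fixed point.
Sat(AF (safe | done)) = {m0, m2, m3, m4, m5, m6}
m8 ∉ Sat(AF (safe | done)) = {m0, m2, m3, m4, m5, m6}, so the formula does not hold at m8.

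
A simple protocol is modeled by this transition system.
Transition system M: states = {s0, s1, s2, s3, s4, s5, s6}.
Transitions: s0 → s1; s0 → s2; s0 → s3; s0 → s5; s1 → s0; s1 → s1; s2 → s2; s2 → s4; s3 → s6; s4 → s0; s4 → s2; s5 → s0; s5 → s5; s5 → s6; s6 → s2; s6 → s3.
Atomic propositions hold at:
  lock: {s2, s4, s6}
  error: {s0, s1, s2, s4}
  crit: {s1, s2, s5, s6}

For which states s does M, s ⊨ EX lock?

{s0, s2, s3, s4, s5, s6}

Sat(EX lock) = {s : some successor in {s2, s4, s6}} = {s0, s2, s3, s4, s5, s6}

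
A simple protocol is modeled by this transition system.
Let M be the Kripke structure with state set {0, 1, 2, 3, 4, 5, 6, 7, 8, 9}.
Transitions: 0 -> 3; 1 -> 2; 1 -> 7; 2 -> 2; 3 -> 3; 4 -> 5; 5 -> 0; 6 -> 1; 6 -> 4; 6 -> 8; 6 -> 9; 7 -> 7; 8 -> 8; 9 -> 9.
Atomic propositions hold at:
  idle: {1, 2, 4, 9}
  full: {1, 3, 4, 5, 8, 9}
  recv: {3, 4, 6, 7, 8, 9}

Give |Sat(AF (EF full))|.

8

EF full: least fixpoint, start Z0 = {1, 3, 4, 5, 8, 9}, add states with some successor in Z. Z1 = {0, 1, 3, 4, 5, 6, 8, 9}; fixed.
Sat(EF full) = {0, 1, 3, 4, 5, 6, 8, 9}
AF (EF full): least fixpoint, start Z0 = {0, 1, 3, 4, 5, 6, 8, 9}, add states with every successor in Z. Already a fixed point.
Sat(AF (EF full)) = {0, 1, 3, 4, 5, 6, 8, 9}
|Sat(AF (EF full))| = |{0, 1, 3, 4, 5, 6, 8, 9}| = 8.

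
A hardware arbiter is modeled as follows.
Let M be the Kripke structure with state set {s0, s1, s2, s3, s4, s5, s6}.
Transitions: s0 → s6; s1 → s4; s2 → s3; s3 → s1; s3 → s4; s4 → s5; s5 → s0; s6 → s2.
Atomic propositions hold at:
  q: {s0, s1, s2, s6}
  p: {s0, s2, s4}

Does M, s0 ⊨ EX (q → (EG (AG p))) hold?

AG p: greatest fixpoint, start Z0 = {s0, s2, s4}, keep only states in Sat with every successor in Z. Z1 = ∅; fixed.
Sat(AG p) = ∅
EG (AG p): greatest fixpoint, start Z0 = ∅, keep only states in Sat with some successor in Z. Already a fixed point.
Sat(EG (AG p)) = ∅
Sat(q → (EG (AG p))) = {s3, s4, s5}
Sat(EX (q → (EG (AG p)))) = {s : some successor in {s3, s4, s5}} = {s1, s2, s3, s4}
s0 ∉ Sat(EX (q → (EG (AG p)))) = {s1, s2, s3, s4}, so the formula does not hold at s0.

No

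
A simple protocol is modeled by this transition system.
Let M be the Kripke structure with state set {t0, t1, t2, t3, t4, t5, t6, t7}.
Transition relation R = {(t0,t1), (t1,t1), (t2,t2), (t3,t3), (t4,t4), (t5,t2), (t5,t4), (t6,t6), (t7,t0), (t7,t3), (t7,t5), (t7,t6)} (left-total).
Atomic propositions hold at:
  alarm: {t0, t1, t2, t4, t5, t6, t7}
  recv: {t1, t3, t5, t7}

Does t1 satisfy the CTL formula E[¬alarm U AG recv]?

Sat(¬alarm) = {t3}
AG recv: greatest fixpoint, start Z0 = {t1, t3, t5, t7}, keep only states in Sat with every successor in Z. Z1 = {t1, t3}; fixed.
Sat(AG recv) = {t1, t3}
E[¬alarm U AG recv]: least fixpoint, start Z0 = Sat(AG recv) = {t1, t3}, add states in Sat(¬alarm) with some successor in Z. Already a fixed point.
Sat(E[¬alarm U AG recv]) = {t1, t3}
t1 ∈ Sat(E[¬alarm U AG recv]) = {t1, t3}, so the formula holds at t1.

Yes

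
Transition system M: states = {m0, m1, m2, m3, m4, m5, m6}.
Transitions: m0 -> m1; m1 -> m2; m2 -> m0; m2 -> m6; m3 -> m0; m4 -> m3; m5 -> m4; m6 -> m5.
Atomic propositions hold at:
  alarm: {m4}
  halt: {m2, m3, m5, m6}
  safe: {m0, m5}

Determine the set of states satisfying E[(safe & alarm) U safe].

{m0, m5}

Sat(safe & alarm) = ∅
E[(safe & alarm) U safe]: least fixpoint, start Z0 = Sat(safe) = {m0, m5}, add states in Sat(safe & alarm) with some successor in Z. Already a fixed point.
Sat(E[(safe & alarm) U safe]) = {m0, m5}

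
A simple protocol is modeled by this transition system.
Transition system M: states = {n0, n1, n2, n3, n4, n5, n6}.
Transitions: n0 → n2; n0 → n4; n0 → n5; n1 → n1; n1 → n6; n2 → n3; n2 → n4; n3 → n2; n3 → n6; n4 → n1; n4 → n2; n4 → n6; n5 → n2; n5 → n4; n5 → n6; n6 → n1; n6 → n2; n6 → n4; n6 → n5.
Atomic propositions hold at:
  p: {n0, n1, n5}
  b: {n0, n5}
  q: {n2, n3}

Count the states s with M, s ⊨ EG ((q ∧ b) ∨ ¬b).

5

Sat(q ∧ b) = ∅
Sat(¬b) = {n1, n2, n3, n4, n6}
Sat((q ∧ b) ∨ ¬b) = {n1, n2, n3, n4, n6}
EG ((q ∧ b) ∨ ¬b): greatest fixpoint, start Z0 = {n1, n2, n3, n4, n6}, keep only states in Sat with some successor in Z. Already a fixed point.
Sat(EG ((q ∧ b) ∨ ¬b)) = {n1, n2, n3, n4, n6}
|Sat(EG ((q ∧ b) ∨ ¬b))| = |{n1, n2, n3, n4, n6}| = 5.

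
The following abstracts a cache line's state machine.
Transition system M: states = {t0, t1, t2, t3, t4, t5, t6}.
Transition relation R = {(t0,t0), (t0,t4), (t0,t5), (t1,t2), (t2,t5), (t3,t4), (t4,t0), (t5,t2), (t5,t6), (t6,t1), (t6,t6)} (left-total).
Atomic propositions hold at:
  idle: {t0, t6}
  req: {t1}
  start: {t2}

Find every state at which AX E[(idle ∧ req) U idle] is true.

Sat(idle ∧ req) = ∅
E[(idle ∧ req) U idle]: least fixpoint, start Z0 = Sat(idle) = {t0, t6}, add states in Sat(idle ∧ req) with some successor in Z. Already a fixed point.
Sat(E[(idle ∧ req) U idle]) = {t0, t6}
Sat(AX E[(idle ∧ req) U idle]) = {s : every successor in {t0, t6}} = {t4}

{t4}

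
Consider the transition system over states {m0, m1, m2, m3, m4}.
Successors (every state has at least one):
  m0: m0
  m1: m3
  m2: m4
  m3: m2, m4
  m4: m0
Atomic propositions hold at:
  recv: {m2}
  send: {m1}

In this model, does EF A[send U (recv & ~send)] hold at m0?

No

Sat(~send) = {m0, m2, m3, m4}
Sat(recv & ~send) = {m2}
A[send U (recv & ~send)]: least fixpoint, start Z0 = Sat((recv & ~send)) = {m2}, add states in Sat(send) with every successor in Z. Already a fixed point.
Sat(A[send U (recv & ~send)]) = {m2}
EF A[send U (recv & ~send)]: least fixpoint, start Z0 = {m2}, add states with some successor in Z. Z1 = {m2, m3}; Z2 = {m1, m2, m3}; fixed.
Sat(EF A[send U (recv & ~send)]) = {m1, m2, m3}
m0 ∉ Sat(EF A[send U (recv & ~send)]) = {m1, m2, m3}, so the formula does not hold at m0.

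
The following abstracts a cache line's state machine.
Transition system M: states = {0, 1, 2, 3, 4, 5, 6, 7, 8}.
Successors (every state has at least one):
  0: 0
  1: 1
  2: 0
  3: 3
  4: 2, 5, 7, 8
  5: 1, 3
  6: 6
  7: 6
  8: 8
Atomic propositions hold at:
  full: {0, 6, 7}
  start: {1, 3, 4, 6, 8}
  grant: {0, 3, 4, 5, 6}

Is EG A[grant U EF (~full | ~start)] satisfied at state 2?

Yes

Sat(~full) = {1, 2, 3, 4, 5, 8}
Sat(~start) = {0, 2, 5, 7}
Sat(~full | ~start) = {0, 1, 2, 3, 4, 5, 7, 8}
EF (~full | ~start): least fixpoint, start Z0 = {0, 1, 2, 3, 4, 5, 7, 8}, add states with some successor in Z. Already a fixed point.
Sat(EF (~full | ~start)) = {0, 1, 2, 3, 4, 5, 7, 8}
A[grant U EF (~full | ~start)]: least fixpoint, start Z0 = Sat(EF (~full | ~start)) = {0, 1, 2, 3, 4, 5, 7, 8}, add states in Sat(grant) with every successor in Z. Already a fixed point.
Sat(A[grant U EF (~full | ~start)]) = {0, 1, 2, 3, 4, 5, 7, 8}
EG A[grant U EF (~full | ~start)]: greatest fixpoint, start Z0 = {0, 1, 2, 3, 4, 5, 7, 8}, keep only states in Sat with some successor in Z. Z1 = {0, 1, 2, 3, 4, 5, 8}; fixed.
Sat(EG A[grant U EF (~full | ~start)]) = {0, 1, 2, 3, 4, 5, 8}
2 ∈ Sat(EG A[grant U EF (~full | ~start)]) = {0, 1, 2, 3, 4, 5, 8}, so the formula holds at 2.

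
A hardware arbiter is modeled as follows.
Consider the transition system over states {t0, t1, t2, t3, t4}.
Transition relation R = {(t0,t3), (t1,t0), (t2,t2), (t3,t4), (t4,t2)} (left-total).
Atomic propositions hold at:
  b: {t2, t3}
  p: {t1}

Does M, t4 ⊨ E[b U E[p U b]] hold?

E[p U b]: least fixpoint, start Z0 = Sat(b) = {t2, t3}, add states in Sat(p) with some successor in Z. Already a fixed point.
Sat(E[p U b]) = {t2, t3}
E[b U E[p U b]]: least fixpoint, start Z0 = Sat(E[p U b]) = {t2, t3}, add states in Sat(b) with some successor in Z. Already a fixed point.
Sat(E[b U E[p U b]]) = {t2, t3}
t4 ∉ Sat(E[b U E[p U b]]) = {t2, t3}, so the formula does not hold at t4.

No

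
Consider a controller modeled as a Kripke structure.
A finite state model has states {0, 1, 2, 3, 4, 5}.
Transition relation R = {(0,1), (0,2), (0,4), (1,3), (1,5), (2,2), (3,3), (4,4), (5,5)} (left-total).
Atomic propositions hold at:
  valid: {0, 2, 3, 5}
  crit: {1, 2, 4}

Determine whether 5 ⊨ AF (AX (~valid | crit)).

No

Sat(~valid) = {1, 4}
Sat(~valid | crit) = {1, 2, 4}
Sat(AX (~valid | crit)) = {s : every successor in {1, 2, 4}} = {0, 2, 4}
AF (AX (~valid | crit)): least fixpoint, start Z0 = {0, 2, 4}, add states with every successor in Z. Already a fixed point.
Sat(AF (AX (~valid | crit))) = {0, 2, 4}
5 ∉ Sat(AF (AX (~valid | crit))) = {0, 2, 4}, so the formula does not hold at 5.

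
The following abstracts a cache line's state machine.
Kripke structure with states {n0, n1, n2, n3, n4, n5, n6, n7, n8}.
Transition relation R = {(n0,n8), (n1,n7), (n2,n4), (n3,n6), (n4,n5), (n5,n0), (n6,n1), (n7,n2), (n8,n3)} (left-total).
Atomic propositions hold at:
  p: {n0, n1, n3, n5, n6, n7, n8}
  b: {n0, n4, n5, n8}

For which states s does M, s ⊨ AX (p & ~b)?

{n1, n3, n6, n8}

Sat(~b) = {n1, n2, n3, n6, n7}
Sat(p & ~b) = {n1, n3, n6, n7}
Sat(AX (p & ~b)) = {s : every successor in {n1, n3, n6, n7}} = {n1, n3, n6, n8}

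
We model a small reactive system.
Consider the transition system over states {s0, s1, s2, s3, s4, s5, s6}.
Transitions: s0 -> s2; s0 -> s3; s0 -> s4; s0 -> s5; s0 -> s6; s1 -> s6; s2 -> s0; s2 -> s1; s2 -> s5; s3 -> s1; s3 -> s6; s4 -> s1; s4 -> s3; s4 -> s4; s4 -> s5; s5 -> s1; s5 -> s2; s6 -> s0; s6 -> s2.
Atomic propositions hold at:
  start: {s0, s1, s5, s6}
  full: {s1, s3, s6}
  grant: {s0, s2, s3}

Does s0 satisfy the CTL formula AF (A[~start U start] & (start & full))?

Sat(~start) = {s2, s3, s4}
A[~start U start]: least fixpoint, start Z0 = Sat(start) = {s0, s1, s5, s6}, add states in Sat(~start) with every successor in Z. Z1 = {s0, s1, s2, s3, s5, s6}; fixed.
Sat(A[~start U start]) = {s0, s1, s2, s3, s5, s6}
Sat(start & full) = {s1, s6}
Sat(A[~start U start] & (start & full)) = {s1, s6}
AF (A[~start U start] & (start & full)): least fixpoint, start Z0 = {s1, s6}, add states with every successor in Z. Z1 = {s1, s3, s6}; fixed.
Sat(AF (A[~start U start] & (start & full))) = {s1, s3, s6}
s0 ∉ Sat(AF (A[~start U start] & (start & full))) = {s1, s3, s6}, so the formula does not hold at s0.

No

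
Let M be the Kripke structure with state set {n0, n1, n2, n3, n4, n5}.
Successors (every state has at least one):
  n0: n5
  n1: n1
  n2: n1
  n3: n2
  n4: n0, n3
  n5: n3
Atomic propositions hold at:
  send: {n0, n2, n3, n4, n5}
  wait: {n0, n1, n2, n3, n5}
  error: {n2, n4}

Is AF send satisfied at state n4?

Yes

AF send: least fixpoint, start Z0 = {n0, n2, n3, n4, n5}, add states with every successor in Z. Already a fixed point.
Sat(AF send) = {n0, n2, n3, n4, n5}
n4 ∈ Sat(AF send) = {n0, n2, n3, n4, n5}, so the formula holds at n4.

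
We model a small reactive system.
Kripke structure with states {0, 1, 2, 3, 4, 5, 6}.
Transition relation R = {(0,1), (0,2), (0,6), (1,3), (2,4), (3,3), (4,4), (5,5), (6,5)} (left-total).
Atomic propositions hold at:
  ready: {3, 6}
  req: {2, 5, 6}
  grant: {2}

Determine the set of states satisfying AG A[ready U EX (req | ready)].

{1, 3, 5, 6}

Sat(req | ready) = {2, 3, 5, 6}
Sat(EX (req | ready)) = {s : some successor in {2, 3, 5, 6}} = {0, 1, 3, 5, 6}
A[ready U EX (req | ready)]: least fixpoint, start Z0 = Sat(EX (req | ready)) = {0, 1, 3, 5, 6}, add states in Sat(ready) with every successor in Z. Already a fixed point.
Sat(A[ready U EX (req | ready)]) = {0, 1, 3, 5, 6}
AG A[ready U EX (req | ready)]: greatest fixpoint, start Z0 = {0, 1, 3, 5, 6}, keep only states in Sat with every successor in Z. Z1 = {1, 3, 5, 6}; fixed.
Sat(AG A[ready U EX (req | ready)]) = {1, 3, 5, 6}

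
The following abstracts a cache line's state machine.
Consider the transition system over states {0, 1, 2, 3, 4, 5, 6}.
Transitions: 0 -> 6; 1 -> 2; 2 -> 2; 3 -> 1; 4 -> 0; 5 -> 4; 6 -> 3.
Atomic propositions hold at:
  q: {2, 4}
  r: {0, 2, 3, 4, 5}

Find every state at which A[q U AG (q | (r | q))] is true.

{2}

Sat(r | q) = {0, 2, 3, 4, 5}
Sat(q | (r | q)) = {0, 2, 3, 4, 5}
AG (q | (r | q)): greatest fixpoint, start Z0 = {0, 2, 3, 4, 5}, keep only states in Sat with every successor in Z. Z1 = {2, 4, 5}; Z2 = {2, 5}; Z3 = {2}; fixed.
Sat(AG (q | (r | q))) = {2}
A[q U AG (q | (r | q))]: least fixpoint, start Z0 = Sat(AG (q | (r | q))) = {2}, add states in Sat(q) with every successor in Z. Already a fixed point.
Sat(A[q U AG (q | (r | q))]) = {2}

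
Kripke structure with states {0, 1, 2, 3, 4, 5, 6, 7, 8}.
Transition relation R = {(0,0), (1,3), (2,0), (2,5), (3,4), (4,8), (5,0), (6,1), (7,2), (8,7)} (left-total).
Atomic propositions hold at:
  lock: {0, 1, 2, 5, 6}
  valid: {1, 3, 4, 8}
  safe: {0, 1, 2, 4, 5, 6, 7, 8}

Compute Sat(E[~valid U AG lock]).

Sat(~valid) = {0, 2, 5, 6, 7}
AG lock: greatest fixpoint, start Z0 = {0, 1, 2, 5, 6}, keep only states in Sat with every successor in Z. Z1 = {0, 2, 5, 6}; Z2 = {0, 2, 5}; fixed.
Sat(AG lock) = {0, 2, 5}
E[~valid U AG lock]: least fixpoint, start Z0 = Sat(AG lock) = {0, 2, 5}, add states in Sat(~valid) with some successor in Z. Z1 = {0, 2, 5, 7}; fixed.
Sat(E[~valid U AG lock]) = {0, 2, 5, 7}

{0, 2, 5, 7}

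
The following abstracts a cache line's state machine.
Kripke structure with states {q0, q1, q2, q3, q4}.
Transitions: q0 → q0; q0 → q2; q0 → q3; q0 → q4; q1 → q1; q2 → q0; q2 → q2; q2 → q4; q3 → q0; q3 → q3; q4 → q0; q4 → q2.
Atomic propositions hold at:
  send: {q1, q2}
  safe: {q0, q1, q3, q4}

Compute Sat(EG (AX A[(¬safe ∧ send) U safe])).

{q1, q3}

Sat(¬safe) = {q2}
Sat(¬safe ∧ send) = {q2}
A[(¬safe ∧ send) U safe]: least fixpoint, start Z0 = Sat(safe) = {q0, q1, q3, q4}, add states in Sat(¬safe ∧ send) with every successor in Z. Already a fixed point.
Sat(A[(¬safe ∧ send) U safe]) = {q0, q1, q3, q4}
Sat(AX A[(¬safe ∧ send) U safe]) = {s : every successor in {q0, q1, q3, q4}} = {q1, q3}
EG (AX A[(¬safe ∧ send) U safe]): greatest fixpoint, start Z0 = {q1, q3}, keep only states in Sat with some successor in Z. Already a fixed point.
Sat(EG (AX A[(¬safe ∧ send) U safe])) = {q1, q3}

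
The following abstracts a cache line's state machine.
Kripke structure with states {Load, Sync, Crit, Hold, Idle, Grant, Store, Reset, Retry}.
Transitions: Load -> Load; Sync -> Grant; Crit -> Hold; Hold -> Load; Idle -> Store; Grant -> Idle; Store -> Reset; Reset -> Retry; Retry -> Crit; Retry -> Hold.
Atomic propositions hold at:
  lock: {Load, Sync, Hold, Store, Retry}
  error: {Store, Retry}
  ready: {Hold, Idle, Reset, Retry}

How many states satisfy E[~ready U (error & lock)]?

Sat(~ready) = {Load, Sync, Crit, Grant, Store}
Sat(error & lock) = {Store, Retry}
E[~ready U (error & lock)]: least fixpoint, start Z0 = Sat((error & lock)) = {Store, Retry}, add states in Sat(~ready) with some successor in Z. Already a fixed point.
Sat(E[~ready U (error & lock)]) = {Store, Retry}
|Sat(E[~ready U (error & lock)])| = |{Store, Retry}| = 2.

2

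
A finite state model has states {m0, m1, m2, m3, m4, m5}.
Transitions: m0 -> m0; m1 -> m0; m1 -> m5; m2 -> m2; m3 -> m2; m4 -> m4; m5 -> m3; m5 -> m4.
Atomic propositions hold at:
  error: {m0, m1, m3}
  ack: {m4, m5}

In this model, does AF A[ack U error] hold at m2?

No

A[ack U error]: least fixpoint, start Z0 = Sat(error) = {m0, m1, m3}, add states in Sat(ack) with every successor in Z. Already a fixed point.
Sat(A[ack U error]) = {m0, m1, m3}
AF A[ack U error]: least fixpoint, start Z0 = {m0, m1, m3}, add states with every successor in Z. Already a fixed point.
Sat(AF A[ack U error]) = {m0, m1, m3}
m2 ∉ Sat(AF A[ack U error]) = {m0, m1, m3}, so the formula does not hold at m2.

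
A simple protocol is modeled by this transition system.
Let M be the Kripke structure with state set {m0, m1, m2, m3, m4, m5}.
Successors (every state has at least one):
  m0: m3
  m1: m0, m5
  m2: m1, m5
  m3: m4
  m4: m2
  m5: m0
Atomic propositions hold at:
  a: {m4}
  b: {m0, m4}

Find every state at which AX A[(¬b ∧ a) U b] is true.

Sat(¬b) = {m1, m2, m3, m5}
Sat(¬b ∧ a) = ∅
A[(¬b ∧ a) U b]: least fixpoint, start Z0 = Sat(b) = {m0, m4}, add states in Sat(¬b ∧ a) with every successor in Z. Already a fixed point.
Sat(A[(¬b ∧ a) U b]) = {m0, m4}
Sat(AX A[(¬b ∧ a) U b]) = {s : every successor in {m0, m4}} = {m3, m5}

{m3, m5}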